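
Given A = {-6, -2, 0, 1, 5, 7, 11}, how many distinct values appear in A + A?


A + A = {a + a' : a, a' ∈ A}; |A| = 7.
General bounds: 2|A| - 1 ≤ |A + A| ≤ |A|(|A|+1)/2, i.e. 13 ≤ |A + A| ≤ 28.
Lower bound 2|A|-1 is attained iff A is an arithmetic progression.
Enumerate sums a + a' for a ≤ a' (symmetric, so this suffices):
a = -6: -6+-6=-12, -6+-2=-8, -6+0=-6, -6+1=-5, -6+5=-1, -6+7=1, -6+11=5
a = -2: -2+-2=-4, -2+0=-2, -2+1=-1, -2+5=3, -2+7=5, -2+11=9
a = 0: 0+0=0, 0+1=1, 0+5=5, 0+7=7, 0+11=11
a = 1: 1+1=2, 1+5=6, 1+7=8, 1+11=12
a = 5: 5+5=10, 5+7=12, 5+11=16
a = 7: 7+7=14, 7+11=18
a = 11: 11+11=22
Distinct sums: {-12, -8, -6, -5, -4, -2, -1, 0, 1, 2, 3, 5, 6, 7, 8, 9, 10, 11, 12, 14, 16, 18, 22}
|A + A| = 23

|A + A| = 23


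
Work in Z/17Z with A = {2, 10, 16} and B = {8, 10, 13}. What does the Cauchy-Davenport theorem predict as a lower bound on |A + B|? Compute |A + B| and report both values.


Cauchy-Davenport: |A + B| ≥ min(p, |A| + |B| - 1) for A, B nonempty in Z/pZ.
|A| = 3, |B| = 3, p = 17.
CD lower bound = min(17, 3 + 3 - 1) = min(17, 5) = 5.
Compute A + B mod 17 directly:
a = 2: 2+8=10, 2+10=12, 2+13=15
a = 10: 10+8=1, 10+10=3, 10+13=6
a = 16: 16+8=7, 16+10=9, 16+13=12
A + B = {1, 3, 6, 7, 9, 10, 12, 15}, so |A + B| = 8.
Verify: 8 ≥ 5? Yes ✓.

CD lower bound = 5, actual |A + B| = 8.


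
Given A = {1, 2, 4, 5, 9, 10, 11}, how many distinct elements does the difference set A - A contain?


A - A = {a - a' : a, a' ∈ A}; |A| = 7.
Bounds: 2|A|-1 ≤ |A - A| ≤ |A|² - |A| + 1, i.e. 13 ≤ |A - A| ≤ 43.
Note: 0 ∈ A - A always (from a - a). The set is symmetric: if d ∈ A - A then -d ∈ A - A.
Enumerate nonzero differences d = a - a' with a > a' (then include -d):
Positive differences: {1, 2, 3, 4, 5, 6, 7, 8, 9, 10}
Full difference set: {0} ∪ (positive diffs) ∪ (negative diffs).
|A - A| = 1 + 2·10 = 21 (matches direct enumeration: 21).

|A - A| = 21


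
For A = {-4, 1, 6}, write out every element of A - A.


A - A = {a - a' : a, a' ∈ A}.
Compute a - a' for each ordered pair (a, a'):
a = -4: -4--4=0, -4-1=-5, -4-6=-10
a = 1: 1--4=5, 1-1=0, 1-6=-5
a = 6: 6--4=10, 6-1=5, 6-6=0
Collecting distinct values (and noting 0 appears from a-a):
A - A = {-10, -5, 0, 5, 10}
|A - A| = 5

A - A = {-10, -5, 0, 5, 10}


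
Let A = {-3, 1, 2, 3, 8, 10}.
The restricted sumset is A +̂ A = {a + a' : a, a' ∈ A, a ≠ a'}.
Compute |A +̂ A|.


Restricted sumset: A +̂ A = {a + a' : a ∈ A, a' ∈ A, a ≠ a'}.
Equivalently, take A + A and drop any sum 2a that is achievable ONLY as a + a for a ∈ A (i.e. sums representable only with equal summands).
Enumerate pairs (a, a') with a < a' (symmetric, so each unordered pair gives one sum; this covers all a ≠ a'):
  -3 + 1 = -2
  -3 + 2 = -1
  -3 + 3 = 0
  -3 + 8 = 5
  -3 + 10 = 7
  1 + 2 = 3
  1 + 3 = 4
  1 + 8 = 9
  1 + 10 = 11
  2 + 3 = 5
  2 + 8 = 10
  2 + 10 = 12
  3 + 8 = 11
  3 + 10 = 13
  8 + 10 = 18
Collected distinct sums: {-2, -1, 0, 3, 4, 5, 7, 9, 10, 11, 12, 13, 18}
|A +̂ A| = 13
(Reference bound: |A +̂ A| ≥ 2|A| - 3 for |A| ≥ 2, with |A| = 6 giving ≥ 9.)

|A +̂ A| = 13


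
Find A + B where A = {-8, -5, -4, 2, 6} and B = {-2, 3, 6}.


A + B = {a + b : a ∈ A, b ∈ B}.
Enumerate all |A|·|B| = 5·3 = 15 pairs (a, b) and collect distinct sums.
a = -8: -8+-2=-10, -8+3=-5, -8+6=-2
a = -5: -5+-2=-7, -5+3=-2, -5+6=1
a = -4: -4+-2=-6, -4+3=-1, -4+6=2
a = 2: 2+-2=0, 2+3=5, 2+6=8
a = 6: 6+-2=4, 6+3=9, 6+6=12
Collecting distinct sums: A + B = {-10, -7, -6, -5, -2, -1, 0, 1, 2, 4, 5, 8, 9, 12}
|A + B| = 14

A + B = {-10, -7, -6, -5, -2, -1, 0, 1, 2, 4, 5, 8, 9, 12}


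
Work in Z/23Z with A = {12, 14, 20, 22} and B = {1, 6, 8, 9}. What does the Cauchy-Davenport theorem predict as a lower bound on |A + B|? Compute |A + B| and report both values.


Cauchy-Davenport: |A + B| ≥ min(p, |A| + |B| - 1) for A, B nonempty in Z/pZ.
|A| = 4, |B| = 4, p = 23.
CD lower bound = min(23, 4 + 4 - 1) = min(23, 7) = 7.
Compute A + B mod 23 directly:
a = 12: 12+1=13, 12+6=18, 12+8=20, 12+9=21
a = 14: 14+1=15, 14+6=20, 14+8=22, 14+9=0
a = 20: 20+1=21, 20+6=3, 20+8=5, 20+9=6
a = 22: 22+1=0, 22+6=5, 22+8=7, 22+9=8
A + B = {0, 3, 5, 6, 7, 8, 13, 15, 18, 20, 21, 22}, so |A + B| = 12.
Verify: 12 ≥ 7? Yes ✓.

CD lower bound = 7, actual |A + B| = 12.


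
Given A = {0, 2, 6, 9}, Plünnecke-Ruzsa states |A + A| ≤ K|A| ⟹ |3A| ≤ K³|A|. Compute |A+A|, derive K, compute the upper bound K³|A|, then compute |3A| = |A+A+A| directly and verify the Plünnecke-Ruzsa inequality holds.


|A| = 4.
Step 1: Compute A + A by enumerating all 16 pairs.
A + A = {0, 2, 4, 6, 8, 9, 11, 12, 15, 18}, so |A + A| = 10.
Step 2: Doubling constant K = |A + A|/|A| = 10/4 = 10/4 ≈ 2.5000.
Step 3: Plünnecke-Ruzsa gives |3A| ≤ K³·|A| = (2.5000)³ · 4 ≈ 62.5000.
Step 4: Compute 3A = A + A + A directly by enumerating all triples (a,b,c) ∈ A³; |3A| = 18.
Step 5: Check 18 ≤ 62.5000? Yes ✓.

K = 10/4, Plünnecke-Ruzsa bound K³|A| ≈ 62.5000, |3A| = 18, inequality holds.


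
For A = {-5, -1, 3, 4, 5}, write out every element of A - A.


A - A = {a - a' : a, a' ∈ A}.
Compute a - a' for each ordered pair (a, a'):
a = -5: -5--5=0, -5--1=-4, -5-3=-8, -5-4=-9, -5-5=-10
a = -1: -1--5=4, -1--1=0, -1-3=-4, -1-4=-5, -1-5=-6
a = 3: 3--5=8, 3--1=4, 3-3=0, 3-4=-1, 3-5=-2
a = 4: 4--5=9, 4--1=5, 4-3=1, 4-4=0, 4-5=-1
a = 5: 5--5=10, 5--1=6, 5-3=2, 5-4=1, 5-5=0
Collecting distinct values (and noting 0 appears from a-a):
A - A = {-10, -9, -8, -6, -5, -4, -2, -1, 0, 1, 2, 4, 5, 6, 8, 9, 10}
|A - A| = 17

A - A = {-10, -9, -8, -6, -5, -4, -2, -1, 0, 1, 2, 4, 5, 6, 8, 9, 10}


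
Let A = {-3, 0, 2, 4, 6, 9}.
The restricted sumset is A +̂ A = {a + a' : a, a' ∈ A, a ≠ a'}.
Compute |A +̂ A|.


Restricted sumset: A +̂ A = {a + a' : a ∈ A, a' ∈ A, a ≠ a'}.
Equivalently, take A + A and drop any sum 2a that is achievable ONLY as a + a for a ∈ A (i.e. sums representable only with equal summands).
Enumerate pairs (a, a') with a < a' (symmetric, so each unordered pair gives one sum; this covers all a ≠ a'):
  -3 + 0 = -3
  -3 + 2 = -1
  -3 + 4 = 1
  -3 + 6 = 3
  -3 + 9 = 6
  0 + 2 = 2
  0 + 4 = 4
  0 + 6 = 6
  0 + 9 = 9
  2 + 4 = 6
  2 + 6 = 8
  2 + 9 = 11
  4 + 6 = 10
  4 + 9 = 13
  6 + 9 = 15
Collected distinct sums: {-3, -1, 1, 2, 3, 4, 6, 8, 9, 10, 11, 13, 15}
|A +̂ A| = 13
(Reference bound: |A +̂ A| ≥ 2|A| - 3 for |A| ≥ 2, with |A| = 6 giving ≥ 9.)

|A +̂ A| = 13


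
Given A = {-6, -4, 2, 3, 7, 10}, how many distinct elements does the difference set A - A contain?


A - A = {a - a' : a, a' ∈ A}; |A| = 6.
Bounds: 2|A|-1 ≤ |A - A| ≤ |A|² - |A| + 1, i.e. 11 ≤ |A - A| ≤ 31.
Note: 0 ∈ A - A always (from a - a). The set is symmetric: if d ∈ A - A then -d ∈ A - A.
Enumerate nonzero differences d = a - a' with a > a' (then include -d):
Positive differences: {1, 2, 3, 4, 5, 6, 7, 8, 9, 11, 13, 14, 16}
Full difference set: {0} ∪ (positive diffs) ∪ (negative diffs).
|A - A| = 1 + 2·13 = 27 (matches direct enumeration: 27).

|A - A| = 27


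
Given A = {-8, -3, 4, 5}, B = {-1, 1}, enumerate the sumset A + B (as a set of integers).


A + B = {a + b : a ∈ A, b ∈ B}.
Enumerate all |A|·|B| = 4·2 = 8 pairs (a, b) and collect distinct sums.
a = -8: -8+-1=-9, -8+1=-7
a = -3: -3+-1=-4, -3+1=-2
a = 4: 4+-1=3, 4+1=5
a = 5: 5+-1=4, 5+1=6
Collecting distinct sums: A + B = {-9, -7, -4, -2, 3, 4, 5, 6}
|A + B| = 8

A + B = {-9, -7, -4, -2, 3, 4, 5, 6}


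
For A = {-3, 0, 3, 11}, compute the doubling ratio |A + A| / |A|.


|A| = 4.
Compute A + A by enumerating all 16 pairs.
A + A = {-6, -3, 0, 3, 6, 8, 11, 14, 22}, so |A + A| = 9.
K = |A + A| / |A| = 9/4 (already in lowest terms) ≈ 2.2500.
Reference: AP of size 4 gives K = 7/4 ≈ 1.7500; a fully generic set of size 4 gives K ≈ 2.5000.

|A| = 4, |A + A| = 9, K = 9/4.


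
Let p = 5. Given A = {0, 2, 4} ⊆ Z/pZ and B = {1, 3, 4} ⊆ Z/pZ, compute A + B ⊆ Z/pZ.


Work in Z/5Z: reduce every sum a + b modulo 5.
Enumerate all 9 pairs:
a = 0: 0+1=1, 0+3=3, 0+4=4
a = 2: 2+1=3, 2+3=0, 2+4=1
a = 4: 4+1=0, 4+3=2, 4+4=3
Distinct residues collected: {0, 1, 2, 3, 4}
|A + B| = 5 (out of 5 total residues).

A + B = {0, 1, 2, 3, 4}


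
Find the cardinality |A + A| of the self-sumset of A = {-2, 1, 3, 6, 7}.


A + A = {a + a' : a, a' ∈ A}; |A| = 5.
General bounds: 2|A| - 1 ≤ |A + A| ≤ |A|(|A|+1)/2, i.e. 9 ≤ |A + A| ≤ 15.
Lower bound 2|A|-1 is attained iff A is an arithmetic progression.
Enumerate sums a + a' for a ≤ a' (symmetric, so this suffices):
a = -2: -2+-2=-4, -2+1=-1, -2+3=1, -2+6=4, -2+7=5
a = 1: 1+1=2, 1+3=4, 1+6=7, 1+7=8
a = 3: 3+3=6, 3+6=9, 3+7=10
a = 6: 6+6=12, 6+7=13
a = 7: 7+7=14
Distinct sums: {-4, -1, 1, 2, 4, 5, 6, 7, 8, 9, 10, 12, 13, 14}
|A + A| = 14

|A + A| = 14


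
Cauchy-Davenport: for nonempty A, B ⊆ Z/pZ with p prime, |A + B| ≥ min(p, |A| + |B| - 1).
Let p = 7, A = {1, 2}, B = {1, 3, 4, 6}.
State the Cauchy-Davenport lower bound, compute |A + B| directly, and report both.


Cauchy-Davenport: |A + B| ≥ min(p, |A| + |B| - 1) for A, B nonempty in Z/pZ.
|A| = 2, |B| = 4, p = 7.
CD lower bound = min(7, 2 + 4 - 1) = min(7, 5) = 5.
Compute A + B mod 7 directly:
a = 1: 1+1=2, 1+3=4, 1+4=5, 1+6=0
a = 2: 2+1=3, 2+3=5, 2+4=6, 2+6=1
A + B = {0, 1, 2, 3, 4, 5, 6}, so |A + B| = 7.
Verify: 7 ≥ 5? Yes ✓.

CD lower bound = 5, actual |A + B| = 7.


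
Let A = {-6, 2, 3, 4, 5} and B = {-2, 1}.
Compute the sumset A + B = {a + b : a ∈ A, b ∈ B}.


A + B = {a + b : a ∈ A, b ∈ B}.
Enumerate all |A|·|B| = 5·2 = 10 pairs (a, b) and collect distinct sums.
a = -6: -6+-2=-8, -6+1=-5
a = 2: 2+-2=0, 2+1=3
a = 3: 3+-2=1, 3+1=4
a = 4: 4+-2=2, 4+1=5
a = 5: 5+-2=3, 5+1=6
Collecting distinct sums: A + B = {-8, -5, 0, 1, 2, 3, 4, 5, 6}
|A + B| = 9

A + B = {-8, -5, 0, 1, 2, 3, 4, 5, 6}


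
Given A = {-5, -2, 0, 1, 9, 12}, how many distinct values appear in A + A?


A + A = {a + a' : a, a' ∈ A}; |A| = 6.
General bounds: 2|A| - 1 ≤ |A + A| ≤ |A|(|A|+1)/2, i.e. 11 ≤ |A + A| ≤ 21.
Lower bound 2|A|-1 is attained iff A is an arithmetic progression.
Enumerate sums a + a' for a ≤ a' (symmetric, so this suffices):
a = -5: -5+-5=-10, -5+-2=-7, -5+0=-5, -5+1=-4, -5+9=4, -5+12=7
a = -2: -2+-2=-4, -2+0=-2, -2+1=-1, -2+9=7, -2+12=10
a = 0: 0+0=0, 0+1=1, 0+9=9, 0+12=12
a = 1: 1+1=2, 1+9=10, 1+12=13
a = 9: 9+9=18, 9+12=21
a = 12: 12+12=24
Distinct sums: {-10, -7, -5, -4, -2, -1, 0, 1, 2, 4, 7, 9, 10, 12, 13, 18, 21, 24}
|A + A| = 18

|A + A| = 18


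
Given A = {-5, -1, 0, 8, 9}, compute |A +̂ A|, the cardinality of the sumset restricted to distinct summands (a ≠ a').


Restricted sumset: A +̂ A = {a + a' : a ∈ A, a' ∈ A, a ≠ a'}.
Equivalently, take A + A and drop any sum 2a that is achievable ONLY as a + a for a ∈ A (i.e. sums representable only with equal summands).
Enumerate pairs (a, a') with a < a' (symmetric, so each unordered pair gives one sum; this covers all a ≠ a'):
  -5 + -1 = -6
  -5 + 0 = -5
  -5 + 8 = 3
  -5 + 9 = 4
  -1 + 0 = -1
  -1 + 8 = 7
  -1 + 9 = 8
  0 + 8 = 8
  0 + 9 = 9
  8 + 9 = 17
Collected distinct sums: {-6, -5, -1, 3, 4, 7, 8, 9, 17}
|A +̂ A| = 9
(Reference bound: |A +̂ A| ≥ 2|A| - 3 for |A| ≥ 2, with |A| = 5 giving ≥ 7.)

|A +̂ A| = 9


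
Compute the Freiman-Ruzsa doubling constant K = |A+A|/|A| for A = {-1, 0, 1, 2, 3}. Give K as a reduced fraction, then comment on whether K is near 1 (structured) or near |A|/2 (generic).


|A| = 5.
Compute A + A by enumerating all 25 pairs.
A + A = {-2, -1, 0, 1, 2, 3, 4, 5, 6}, so |A + A| = 9.
K = |A + A| / |A| = 9/5 (already in lowest terms) ≈ 1.8000.
Reference: AP of size 5 gives K = 9/5 ≈ 1.8000; a fully generic set of size 5 gives K ≈ 3.0000.

|A| = 5, |A + A| = 9, K = 9/5.


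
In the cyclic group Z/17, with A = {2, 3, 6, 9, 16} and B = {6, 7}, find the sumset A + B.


Work in Z/17Z: reduce every sum a + b modulo 17.
Enumerate all 10 pairs:
a = 2: 2+6=8, 2+7=9
a = 3: 3+6=9, 3+7=10
a = 6: 6+6=12, 6+7=13
a = 9: 9+6=15, 9+7=16
a = 16: 16+6=5, 16+7=6
Distinct residues collected: {5, 6, 8, 9, 10, 12, 13, 15, 16}
|A + B| = 9 (out of 17 total residues).

A + B = {5, 6, 8, 9, 10, 12, 13, 15, 16}


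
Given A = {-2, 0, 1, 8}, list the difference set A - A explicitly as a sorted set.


A - A = {a - a' : a, a' ∈ A}.
Compute a - a' for each ordered pair (a, a'):
a = -2: -2--2=0, -2-0=-2, -2-1=-3, -2-8=-10
a = 0: 0--2=2, 0-0=0, 0-1=-1, 0-8=-8
a = 1: 1--2=3, 1-0=1, 1-1=0, 1-8=-7
a = 8: 8--2=10, 8-0=8, 8-1=7, 8-8=0
Collecting distinct values (and noting 0 appears from a-a):
A - A = {-10, -8, -7, -3, -2, -1, 0, 1, 2, 3, 7, 8, 10}
|A - A| = 13

A - A = {-10, -8, -7, -3, -2, -1, 0, 1, 2, 3, 7, 8, 10}


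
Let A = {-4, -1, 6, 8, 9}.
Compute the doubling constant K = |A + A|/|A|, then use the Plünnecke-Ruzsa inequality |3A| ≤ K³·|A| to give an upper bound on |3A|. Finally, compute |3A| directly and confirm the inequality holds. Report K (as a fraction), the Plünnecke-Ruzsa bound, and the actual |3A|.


|A| = 5.
Step 1: Compute A + A by enumerating all 25 pairs.
A + A = {-8, -5, -2, 2, 4, 5, 7, 8, 12, 14, 15, 16, 17, 18}, so |A + A| = 14.
Step 2: Doubling constant K = |A + A|/|A| = 14/5 = 14/5 ≈ 2.8000.
Step 3: Plünnecke-Ruzsa gives |3A| ≤ K³·|A| = (2.8000)³ · 5 ≈ 109.7600.
Step 4: Compute 3A = A + A + A directly by enumerating all triples (a,b,c) ∈ A³; |3A| = 29.
Step 5: Check 29 ≤ 109.7600? Yes ✓.

K = 14/5, Plünnecke-Ruzsa bound K³|A| ≈ 109.7600, |3A| = 29, inequality holds.


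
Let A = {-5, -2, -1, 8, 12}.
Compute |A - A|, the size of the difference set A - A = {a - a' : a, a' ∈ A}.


A - A = {a - a' : a, a' ∈ A}; |A| = 5.
Bounds: 2|A|-1 ≤ |A - A| ≤ |A|² - |A| + 1, i.e. 9 ≤ |A - A| ≤ 21.
Note: 0 ∈ A - A always (from a - a). The set is symmetric: if d ∈ A - A then -d ∈ A - A.
Enumerate nonzero differences d = a - a' with a > a' (then include -d):
Positive differences: {1, 3, 4, 9, 10, 13, 14, 17}
Full difference set: {0} ∪ (positive diffs) ∪ (negative diffs).
|A - A| = 1 + 2·8 = 17 (matches direct enumeration: 17).

|A - A| = 17


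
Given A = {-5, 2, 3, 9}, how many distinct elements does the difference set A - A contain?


A - A = {a - a' : a, a' ∈ A}; |A| = 4.
Bounds: 2|A|-1 ≤ |A - A| ≤ |A|² - |A| + 1, i.e. 7 ≤ |A - A| ≤ 13.
Note: 0 ∈ A - A always (from a - a). The set is symmetric: if d ∈ A - A then -d ∈ A - A.
Enumerate nonzero differences d = a - a' with a > a' (then include -d):
Positive differences: {1, 6, 7, 8, 14}
Full difference set: {0} ∪ (positive diffs) ∪ (negative diffs).
|A - A| = 1 + 2·5 = 11 (matches direct enumeration: 11).

|A - A| = 11


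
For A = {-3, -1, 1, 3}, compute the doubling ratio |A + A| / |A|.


|A| = 4.
Compute A + A by enumerating all 16 pairs.
A + A = {-6, -4, -2, 0, 2, 4, 6}, so |A + A| = 7.
K = |A + A| / |A| = 7/4 (already in lowest terms) ≈ 1.7500.
Reference: AP of size 4 gives K = 7/4 ≈ 1.7500; a fully generic set of size 4 gives K ≈ 2.5000.

|A| = 4, |A + A| = 7, K = 7/4.


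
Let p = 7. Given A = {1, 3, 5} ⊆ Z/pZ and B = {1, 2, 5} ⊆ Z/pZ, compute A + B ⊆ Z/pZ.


Work in Z/7Z: reduce every sum a + b modulo 7.
Enumerate all 9 pairs:
a = 1: 1+1=2, 1+2=3, 1+5=6
a = 3: 3+1=4, 3+2=5, 3+5=1
a = 5: 5+1=6, 5+2=0, 5+5=3
Distinct residues collected: {0, 1, 2, 3, 4, 5, 6}
|A + B| = 7 (out of 7 total residues).

A + B = {0, 1, 2, 3, 4, 5, 6}


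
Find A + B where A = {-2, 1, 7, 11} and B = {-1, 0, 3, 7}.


A + B = {a + b : a ∈ A, b ∈ B}.
Enumerate all |A|·|B| = 4·4 = 16 pairs (a, b) and collect distinct sums.
a = -2: -2+-1=-3, -2+0=-2, -2+3=1, -2+7=5
a = 1: 1+-1=0, 1+0=1, 1+3=4, 1+7=8
a = 7: 7+-1=6, 7+0=7, 7+3=10, 7+7=14
a = 11: 11+-1=10, 11+0=11, 11+3=14, 11+7=18
Collecting distinct sums: A + B = {-3, -2, 0, 1, 4, 5, 6, 7, 8, 10, 11, 14, 18}
|A + B| = 13

A + B = {-3, -2, 0, 1, 4, 5, 6, 7, 8, 10, 11, 14, 18}


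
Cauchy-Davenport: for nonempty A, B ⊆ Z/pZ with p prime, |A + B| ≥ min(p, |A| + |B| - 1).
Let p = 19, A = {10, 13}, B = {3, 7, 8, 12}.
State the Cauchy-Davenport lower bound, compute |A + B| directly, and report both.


Cauchy-Davenport: |A + B| ≥ min(p, |A| + |B| - 1) for A, B nonempty in Z/pZ.
|A| = 2, |B| = 4, p = 19.
CD lower bound = min(19, 2 + 4 - 1) = min(19, 5) = 5.
Compute A + B mod 19 directly:
a = 10: 10+3=13, 10+7=17, 10+8=18, 10+12=3
a = 13: 13+3=16, 13+7=1, 13+8=2, 13+12=6
A + B = {1, 2, 3, 6, 13, 16, 17, 18}, so |A + B| = 8.
Verify: 8 ≥ 5? Yes ✓.

CD lower bound = 5, actual |A + B| = 8.


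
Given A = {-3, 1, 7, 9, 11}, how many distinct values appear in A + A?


A + A = {a + a' : a, a' ∈ A}; |A| = 5.
General bounds: 2|A| - 1 ≤ |A + A| ≤ |A|(|A|+1)/2, i.e. 9 ≤ |A + A| ≤ 15.
Lower bound 2|A|-1 is attained iff A is an arithmetic progression.
Enumerate sums a + a' for a ≤ a' (symmetric, so this suffices):
a = -3: -3+-3=-6, -3+1=-2, -3+7=4, -3+9=6, -3+11=8
a = 1: 1+1=2, 1+7=8, 1+9=10, 1+11=12
a = 7: 7+7=14, 7+9=16, 7+11=18
a = 9: 9+9=18, 9+11=20
a = 11: 11+11=22
Distinct sums: {-6, -2, 2, 4, 6, 8, 10, 12, 14, 16, 18, 20, 22}
|A + A| = 13

|A + A| = 13


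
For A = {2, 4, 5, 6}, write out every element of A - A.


A - A = {a - a' : a, a' ∈ A}.
Compute a - a' for each ordered pair (a, a'):
a = 2: 2-2=0, 2-4=-2, 2-5=-3, 2-6=-4
a = 4: 4-2=2, 4-4=0, 4-5=-1, 4-6=-2
a = 5: 5-2=3, 5-4=1, 5-5=0, 5-6=-1
a = 6: 6-2=4, 6-4=2, 6-5=1, 6-6=0
Collecting distinct values (and noting 0 appears from a-a):
A - A = {-4, -3, -2, -1, 0, 1, 2, 3, 4}
|A - A| = 9

A - A = {-4, -3, -2, -1, 0, 1, 2, 3, 4}


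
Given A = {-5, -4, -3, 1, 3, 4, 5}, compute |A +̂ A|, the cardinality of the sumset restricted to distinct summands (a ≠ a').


Restricted sumset: A +̂ A = {a + a' : a ∈ A, a' ∈ A, a ≠ a'}.
Equivalently, take A + A and drop any sum 2a that is achievable ONLY as a + a for a ∈ A (i.e. sums representable only with equal summands).
Enumerate pairs (a, a') with a < a' (symmetric, so each unordered pair gives one sum; this covers all a ≠ a'):
  -5 + -4 = -9
  -5 + -3 = -8
  -5 + 1 = -4
  -5 + 3 = -2
  -5 + 4 = -1
  -5 + 5 = 0
  -4 + -3 = -7
  -4 + 1 = -3
  -4 + 3 = -1
  -4 + 4 = 0
  -4 + 5 = 1
  -3 + 1 = -2
  -3 + 3 = 0
  -3 + 4 = 1
  -3 + 5 = 2
  1 + 3 = 4
  1 + 4 = 5
  1 + 5 = 6
  3 + 4 = 7
  3 + 5 = 8
  4 + 5 = 9
Collected distinct sums: {-9, -8, -7, -4, -3, -2, -1, 0, 1, 2, 4, 5, 6, 7, 8, 9}
|A +̂ A| = 16
(Reference bound: |A +̂ A| ≥ 2|A| - 3 for |A| ≥ 2, with |A| = 7 giving ≥ 11.)

|A +̂ A| = 16


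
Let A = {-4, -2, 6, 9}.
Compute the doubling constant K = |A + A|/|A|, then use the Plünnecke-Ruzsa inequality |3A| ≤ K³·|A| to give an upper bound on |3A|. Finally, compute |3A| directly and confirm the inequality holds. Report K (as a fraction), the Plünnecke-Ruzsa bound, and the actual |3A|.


|A| = 4.
Step 1: Compute A + A by enumerating all 16 pairs.
A + A = {-8, -6, -4, 2, 4, 5, 7, 12, 15, 18}, so |A + A| = 10.
Step 2: Doubling constant K = |A + A|/|A| = 10/4 = 10/4 ≈ 2.5000.
Step 3: Plünnecke-Ruzsa gives |3A| ≤ K³·|A| = (2.5000)³ · 4 ≈ 62.5000.
Step 4: Compute 3A = A + A + A directly by enumerating all triples (a,b,c) ∈ A³; |3A| = 20.
Step 5: Check 20 ≤ 62.5000? Yes ✓.

K = 10/4, Plünnecke-Ruzsa bound K³|A| ≈ 62.5000, |3A| = 20, inequality holds.


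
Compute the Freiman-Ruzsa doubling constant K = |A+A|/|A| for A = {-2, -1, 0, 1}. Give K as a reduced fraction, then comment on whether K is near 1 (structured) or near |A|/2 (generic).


|A| = 4.
Compute A + A by enumerating all 16 pairs.
A + A = {-4, -3, -2, -1, 0, 1, 2}, so |A + A| = 7.
K = |A + A| / |A| = 7/4 (already in lowest terms) ≈ 1.7500.
Reference: AP of size 4 gives K = 7/4 ≈ 1.7500; a fully generic set of size 4 gives K ≈ 2.5000.

|A| = 4, |A + A| = 7, K = 7/4.


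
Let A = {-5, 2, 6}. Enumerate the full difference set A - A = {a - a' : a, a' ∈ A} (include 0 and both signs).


A - A = {a - a' : a, a' ∈ A}.
Compute a - a' for each ordered pair (a, a'):
a = -5: -5--5=0, -5-2=-7, -5-6=-11
a = 2: 2--5=7, 2-2=0, 2-6=-4
a = 6: 6--5=11, 6-2=4, 6-6=0
Collecting distinct values (and noting 0 appears from a-a):
A - A = {-11, -7, -4, 0, 4, 7, 11}
|A - A| = 7

A - A = {-11, -7, -4, 0, 4, 7, 11}


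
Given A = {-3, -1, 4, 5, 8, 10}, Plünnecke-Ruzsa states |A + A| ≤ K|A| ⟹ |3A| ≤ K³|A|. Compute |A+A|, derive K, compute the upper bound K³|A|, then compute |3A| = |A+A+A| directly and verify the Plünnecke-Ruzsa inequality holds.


|A| = 6.
Step 1: Compute A + A by enumerating all 36 pairs.
A + A = {-6, -4, -2, 1, 2, 3, 4, 5, 7, 8, 9, 10, 12, 13, 14, 15, 16, 18, 20}, so |A + A| = 19.
Step 2: Doubling constant K = |A + A|/|A| = 19/6 = 19/6 ≈ 3.1667.
Step 3: Plünnecke-Ruzsa gives |3A| ≤ K³·|A| = (3.1667)³ · 6 ≈ 190.5278.
Step 4: Compute 3A = A + A + A directly by enumerating all triples (a,b,c) ∈ A³; |3A| = 35.
Step 5: Check 35 ≤ 190.5278? Yes ✓.

K = 19/6, Plünnecke-Ruzsa bound K³|A| ≈ 190.5278, |3A| = 35, inequality holds.


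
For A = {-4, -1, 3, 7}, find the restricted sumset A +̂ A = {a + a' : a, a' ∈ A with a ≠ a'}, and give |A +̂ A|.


Restricted sumset: A +̂ A = {a + a' : a ∈ A, a' ∈ A, a ≠ a'}.
Equivalently, take A + A and drop any sum 2a that is achievable ONLY as a + a for a ∈ A (i.e. sums representable only with equal summands).
Enumerate pairs (a, a') with a < a' (symmetric, so each unordered pair gives one sum; this covers all a ≠ a'):
  -4 + -1 = -5
  -4 + 3 = -1
  -4 + 7 = 3
  -1 + 3 = 2
  -1 + 7 = 6
  3 + 7 = 10
Collected distinct sums: {-5, -1, 2, 3, 6, 10}
|A +̂ A| = 6
(Reference bound: |A +̂ A| ≥ 2|A| - 3 for |A| ≥ 2, with |A| = 4 giving ≥ 5.)

|A +̂ A| = 6


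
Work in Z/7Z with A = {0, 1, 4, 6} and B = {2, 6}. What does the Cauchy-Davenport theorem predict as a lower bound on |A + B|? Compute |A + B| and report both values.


Cauchy-Davenport: |A + B| ≥ min(p, |A| + |B| - 1) for A, B nonempty in Z/pZ.
|A| = 4, |B| = 2, p = 7.
CD lower bound = min(7, 4 + 2 - 1) = min(7, 5) = 5.
Compute A + B mod 7 directly:
a = 0: 0+2=2, 0+6=6
a = 1: 1+2=3, 1+6=0
a = 4: 4+2=6, 4+6=3
a = 6: 6+2=1, 6+6=5
A + B = {0, 1, 2, 3, 5, 6}, so |A + B| = 6.
Verify: 6 ≥ 5? Yes ✓.

CD lower bound = 5, actual |A + B| = 6.


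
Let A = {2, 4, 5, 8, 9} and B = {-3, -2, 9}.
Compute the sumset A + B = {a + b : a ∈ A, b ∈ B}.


A + B = {a + b : a ∈ A, b ∈ B}.
Enumerate all |A|·|B| = 5·3 = 15 pairs (a, b) and collect distinct sums.
a = 2: 2+-3=-1, 2+-2=0, 2+9=11
a = 4: 4+-3=1, 4+-2=2, 4+9=13
a = 5: 5+-3=2, 5+-2=3, 5+9=14
a = 8: 8+-3=5, 8+-2=6, 8+9=17
a = 9: 9+-3=6, 9+-2=7, 9+9=18
Collecting distinct sums: A + B = {-1, 0, 1, 2, 3, 5, 6, 7, 11, 13, 14, 17, 18}
|A + B| = 13

A + B = {-1, 0, 1, 2, 3, 5, 6, 7, 11, 13, 14, 17, 18}


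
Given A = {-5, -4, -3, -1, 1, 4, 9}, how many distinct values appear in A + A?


A + A = {a + a' : a, a' ∈ A}; |A| = 7.
General bounds: 2|A| - 1 ≤ |A + A| ≤ |A|(|A|+1)/2, i.e. 13 ≤ |A + A| ≤ 28.
Lower bound 2|A|-1 is attained iff A is an arithmetic progression.
Enumerate sums a + a' for a ≤ a' (symmetric, so this suffices):
a = -5: -5+-5=-10, -5+-4=-9, -5+-3=-8, -5+-1=-6, -5+1=-4, -5+4=-1, -5+9=4
a = -4: -4+-4=-8, -4+-3=-7, -4+-1=-5, -4+1=-3, -4+4=0, -4+9=5
a = -3: -3+-3=-6, -3+-1=-4, -3+1=-2, -3+4=1, -3+9=6
a = -1: -1+-1=-2, -1+1=0, -1+4=3, -1+9=8
a = 1: 1+1=2, 1+4=5, 1+9=10
a = 4: 4+4=8, 4+9=13
a = 9: 9+9=18
Distinct sums: {-10, -9, -8, -7, -6, -5, -4, -3, -2, -1, 0, 1, 2, 3, 4, 5, 6, 8, 10, 13, 18}
|A + A| = 21

|A + A| = 21


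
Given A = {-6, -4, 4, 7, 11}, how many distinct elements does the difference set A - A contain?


A - A = {a - a' : a, a' ∈ A}; |A| = 5.
Bounds: 2|A|-1 ≤ |A - A| ≤ |A|² - |A| + 1, i.e. 9 ≤ |A - A| ≤ 21.
Note: 0 ∈ A - A always (from a - a). The set is symmetric: if d ∈ A - A then -d ∈ A - A.
Enumerate nonzero differences d = a - a' with a > a' (then include -d):
Positive differences: {2, 3, 4, 7, 8, 10, 11, 13, 15, 17}
Full difference set: {0} ∪ (positive diffs) ∪ (negative diffs).
|A - A| = 1 + 2·10 = 21 (matches direct enumeration: 21).

|A - A| = 21


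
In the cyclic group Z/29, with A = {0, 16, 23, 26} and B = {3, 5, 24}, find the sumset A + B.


Work in Z/29Z: reduce every sum a + b modulo 29.
Enumerate all 12 pairs:
a = 0: 0+3=3, 0+5=5, 0+24=24
a = 16: 16+3=19, 16+5=21, 16+24=11
a = 23: 23+3=26, 23+5=28, 23+24=18
a = 26: 26+3=0, 26+5=2, 26+24=21
Distinct residues collected: {0, 2, 3, 5, 11, 18, 19, 21, 24, 26, 28}
|A + B| = 11 (out of 29 total residues).

A + B = {0, 2, 3, 5, 11, 18, 19, 21, 24, 26, 28}


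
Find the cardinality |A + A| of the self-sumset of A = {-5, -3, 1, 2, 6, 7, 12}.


A + A = {a + a' : a, a' ∈ A}; |A| = 7.
General bounds: 2|A| - 1 ≤ |A + A| ≤ |A|(|A|+1)/2, i.e. 13 ≤ |A + A| ≤ 28.
Lower bound 2|A|-1 is attained iff A is an arithmetic progression.
Enumerate sums a + a' for a ≤ a' (symmetric, so this suffices):
a = -5: -5+-5=-10, -5+-3=-8, -5+1=-4, -5+2=-3, -5+6=1, -5+7=2, -5+12=7
a = -3: -3+-3=-6, -3+1=-2, -3+2=-1, -3+6=3, -3+7=4, -3+12=9
a = 1: 1+1=2, 1+2=3, 1+6=7, 1+7=8, 1+12=13
a = 2: 2+2=4, 2+6=8, 2+7=9, 2+12=14
a = 6: 6+6=12, 6+7=13, 6+12=18
a = 7: 7+7=14, 7+12=19
a = 12: 12+12=24
Distinct sums: {-10, -8, -6, -4, -3, -2, -1, 1, 2, 3, 4, 7, 8, 9, 12, 13, 14, 18, 19, 24}
|A + A| = 20

|A + A| = 20


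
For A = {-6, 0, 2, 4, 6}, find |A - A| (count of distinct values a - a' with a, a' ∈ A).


A - A = {a - a' : a, a' ∈ A}; |A| = 5.
Bounds: 2|A|-1 ≤ |A - A| ≤ |A|² - |A| + 1, i.e. 9 ≤ |A - A| ≤ 21.
Note: 0 ∈ A - A always (from a - a). The set is symmetric: if d ∈ A - A then -d ∈ A - A.
Enumerate nonzero differences d = a - a' with a > a' (then include -d):
Positive differences: {2, 4, 6, 8, 10, 12}
Full difference set: {0} ∪ (positive diffs) ∪ (negative diffs).
|A - A| = 1 + 2·6 = 13 (matches direct enumeration: 13).

|A - A| = 13


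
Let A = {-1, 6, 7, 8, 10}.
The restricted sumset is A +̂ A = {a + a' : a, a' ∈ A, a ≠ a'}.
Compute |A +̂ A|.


Restricted sumset: A +̂ A = {a + a' : a ∈ A, a' ∈ A, a ≠ a'}.
Equivalently, take A + A and drop any sum 2a that is achievable ONLY as a + a for a ∈ A (i.e. sums representable only with equal summands).
Enumerate pairs (a, a') with a < a' (symmetric, so each unordered pair gives one sum; this covers all a ≠ a'):
  -1 + 6 = 5
  -1 + 7 = 6
  -1 + 8 = 7
  -1 + 10 = 9
  6 + 7 = 13
  6 + 8 = 14
  6 + 10 = 16
  7 + 8 = 15
  7 + 10 = 17
  8 + 10 = 18
Collected distinct sums: {5, 6, 7, 9, 13, 14, 15, 16, 17, 18}
|A +̂ A| = 10
(Reference bound: |A +̂ A| ≥ 2|A| - 3 for |A| ≥ 2, with |A| = 5 giving ≥ 7.)

|A +̂ A| = 10


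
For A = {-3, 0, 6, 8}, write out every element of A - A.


A - A = {a - a' : a, a' ∈ A}.
Compute a - a' for each ordered pair (a, a'):
a = -3: -3--3=0, -3-0=-3, -3-6=-9, -3-8=-11
a = 0: 0--3=3, 0-0=0, 0-6=-6, 0-8=-8
a = 6: 6--3=9, 6-0=6, 6-6=0, 6-8=-2
a = 8: 8--3=11, 8-0=8, 8-6=2, 8-8=0
Collecting distinct values (and noting 0 appears from a-a):
A - A = {-11, -9, -8, -6, -3, -2, 0, 2, 3, 6, 8, 9, 11}
|A - A| = 13

A - A = {-11, -9, -8, -6, -3, -2, 0, 2, 3, 6, 8, 9, 11}


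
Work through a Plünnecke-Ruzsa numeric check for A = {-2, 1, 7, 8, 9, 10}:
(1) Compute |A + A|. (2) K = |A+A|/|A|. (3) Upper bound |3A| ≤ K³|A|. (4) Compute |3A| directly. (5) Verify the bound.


|A| = 6.
Step 1: Compute A + A by enumerating all 36 pairs.
A + A = {-4, -1, 2, 5, 6, 7, 8, 9, 10, 11, 14, 15, 16, 17, 18, 19, 20}, so |A + A| = 17.
Step 2: Doubling constant K = |A + A|/|A| = 17/6 = 17/6 ≈ 2.8333.
Step 3: Plünnecke-Ruzsa gives |3A| ≤ K³·|A| = (2.8333)³ · 6 ≈ 136.4722.
Step 4: Compute 3A = A + A + A directly by enumerating all triples (a,b,c) ∈ A³; |3A| = 31.
Step 5: Check 31 ≤ 136.4722? Yes ✓.

K = 17/6, Plünnecke-Ruzsa bound K³|A| ≈ 136.4722, |3A| = 31, inequality holds.


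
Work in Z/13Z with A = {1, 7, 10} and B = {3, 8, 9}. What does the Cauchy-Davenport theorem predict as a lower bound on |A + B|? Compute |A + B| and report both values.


Cauchy-Davenport: |A + B| ≥ min(p, |A| + |B| - 1) for A, B nonempty in Z/pZ.
|A| = 3, |B| = 3, p = 13.
CD lower bound = min(13, 3 + 3 - 1) = min(13, 5) = 5.
Compute A + B mod 13 directly:
a = 1: 1+3=4, 1+8=9, 1+9=10
a = 7: 7+3=10, 7+8=2, 7+9=3
a = 10: 10+3=0, 10+8=5, 10+9=6
A + B = {0, 2, 3, 4, 5, 6, 9, 10}, so |A + B| = 8.
Verify: 8 ≥ 5? Yes ✓.

CD lower bound = 5, actual |A + B| = 8.


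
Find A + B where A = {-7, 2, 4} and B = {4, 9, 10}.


A + B = {a + b : a ∈ A, b ∈ B}.
Enumerate all |A|·|B| = 3·3 = 9 pairs (a, b) and collect distinct sums.
a = -7: -7+4=-3, -7+9=2, -7+10=3
a = 2: 2+4=6, 2+9=11, 2+10=12
a = 4: 4+4=8, 4+9=13, 4+10=14
Collecting distinct sums: A + B = {-3, 2, 3, 6, 8, 11, 12, 13, 14}
|A + B| = 9

A + B = {-3, 2, 3, 6, 8, 11, 12, 13, 14}


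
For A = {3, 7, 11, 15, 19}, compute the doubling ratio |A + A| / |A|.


|A| = 5.
Compute A + A by enumerating all 25 pairs.
A + A = {6, 10, 14, 18, 22, 26, 30, 34, 38}, so |A + A| = 9.
K = |A + A| / |A| = 9/5 (already in lowest terms) ≈ 1.8000.
Reference: AP of size 5 gives K = 9/5 ≈ 1.8000; a fully generic set of size 5 gives K ≈ 3.0000.

|A| = 5, |A + A| = 9, K = 9/5.


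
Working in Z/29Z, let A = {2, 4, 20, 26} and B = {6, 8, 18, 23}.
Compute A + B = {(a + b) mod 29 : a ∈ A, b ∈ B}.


Work in Z/29Z: reduce every sum a + b modulo 29.
Enumerate all 16 pairs:
a = 2: 2+6=8, 2+8=10, 2+18=20, 2+23=25
a = 4: 4+6=10, 4+8=12, 4+18=22, 4+23=27
a = 20: 20+6=26, 20+8=28, 20+18=9, 20+23=14
a = 26: 26+6=3, 26+8=5, 26+18=15, 26+23=20
Distinct residues collected: {3, 5, 8, 9, 10, 12, 14, 15, 20, 22, 25, 26, 27, 28}
|A + B| = 14 (out of 29 total residues).

A + B = {3, 5, 8, 9, 10, 12, 14, 15, 20, 22, 25, 26, 27, 28}


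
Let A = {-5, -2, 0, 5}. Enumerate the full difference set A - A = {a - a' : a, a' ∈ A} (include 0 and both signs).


A - A = {a - a' : a, a' ∈ A}.
Compute a - a' for each ordered pair (a, a'):
a = -5: -5--5=0, -5--2=-3, -5-0=-5, -5-5=-10
a = -2: -2--5=3, -2--2=0, -2-0=-2, -2-5=-7
a = 0: 0--5=5, 0--2=2, 0-0=0, 0-5=-5
a = 5: 5--5=10, 5--2=7, 5-0=5, 5-5=0
Collecting distinct values (and noting 0 appears from a-a):
A - A = {-10, -7, -5, -3, -2, 0, 2, 3, 5, 7, 10}
|A - A| = 11

A - A = {-10, -7, -5, -3, -2, 0, 2, 3, 5, 7, 10}


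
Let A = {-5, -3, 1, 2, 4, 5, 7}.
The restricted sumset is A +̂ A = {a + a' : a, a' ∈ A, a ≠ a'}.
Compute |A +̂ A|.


Restricted sumset: A +̂ A = {a + a' : a ∈ A, a' ∈ A, a ≠ a'}.
Equivalently, take A + A and drop any sum 2a that is achievable ONLY as a + a for a ∈ A (i.e. sums representable only with equal summands).
Enumerate pairs (a, a') with a < a' (symmetric, so each unordered pair gives one sum; this covers all a ≠ a'):
  -5 + -3 = -8
  -5 + 1 = -4
  -5 + 2 = -3
  -5 + 4 = -1
  -5 + 5 = 0
  -5 + 7 = 2
  -3 + 1 = -2
  -3 + 2 = -1
  -3 + 4 = 1
  -3 + 5 = 2
  -3 + 7 = 4
  1 + 2 = 3
  1 + 4 = 5
  1 + 5 = 6
  1 + 7 = 8
  2 + 4 = 6
  2 + 5 = 7
  2 + 7 = 9
  4 + 5 = 9
  4 + 7 = 11
  5 + 7 = 12
Collected distinct sums: {-8, -4, -3, -2, -1, 0, 1, 2, 3, 4, 5, 6, 7, 8, 9, 11, 12}
|A +̂ A| = 17
(Reference bound: |A +̂ A| ≥ 2|A| - 3 for |A| ≥ 2, with |A| = 7 giving ≥ 11.)

|A +̂ A| = 17


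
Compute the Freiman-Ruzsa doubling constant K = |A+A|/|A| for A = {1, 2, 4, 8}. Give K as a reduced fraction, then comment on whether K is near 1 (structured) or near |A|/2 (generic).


|A| = 4.
Compute A + A by enumerating all 16 pairs.
A + A = {2, 3, 4, 5, 6, 8, 9, 10, 12, 16}, so |A + A| = 10.
K = |A + A| / |A| = 10/4 = 5/2 ≈ 2.5000.
Reference: AP of size 4 gives K = 7/4 ≈ 1.7500; a fully generic set of size 4 gives K ≈ 2.5000.

|A| = 4, |A + A| = 10, K = 10/4 = 5/2.


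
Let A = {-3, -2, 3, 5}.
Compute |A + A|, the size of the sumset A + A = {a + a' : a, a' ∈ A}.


A + A = {a + a' : a, a' ∈ A}; |A| = 4.
General bounds: 2|A| - 1 ≤ |A + A| ≤ |A|(|A|+1)/2, i.e. 7 ≤ |A + A| ≤ 10.
Lower bound 2|A|-1 is attained iff A is an arithmetic progression.
Enumerate sums a + a' for a ≤ a' (symmetric, so this suffices):
a = -3: -3+-3=-6, -3+-2=-5, -3+3=0, -3+5=2
a = -2: -2+-2=-4, -2+3=1, -2+5=3
a = 3: 3+3=6, 3+5=8
a = 5: 5+5=10
Distinct sums: {-6, -5, -4, 0, 1, 2, 3, 6, 8, 10}
|A + A| = 10

|A + A| = 10


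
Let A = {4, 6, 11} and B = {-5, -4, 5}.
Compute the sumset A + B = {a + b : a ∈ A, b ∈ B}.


A + B = {a + b : a ∈ A, b ∈ B}.
Enumerate all |A|·|B| = 3·3 = 9 pairs (a, b) and collect distinct sums.
a = 4: 4+-5=-1, 4+-4=0, 4+5=9
a = 6: 6+-5=1, 6+-4=2, 6+5=11
a = 11: 11+-5=6, 11+-4=7, 11+5=16
Collecting distinct sums: A + B = {-1, 0, 1, 2, 6, 7, 9, 11, 16}
|A + B| = 9

A + B = {-1, 0, 1, 2, 6, 7, 9, 11, 16}


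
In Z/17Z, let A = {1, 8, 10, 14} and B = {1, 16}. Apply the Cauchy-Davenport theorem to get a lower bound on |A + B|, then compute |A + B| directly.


Cauchy-Davenport: |A + B| ≥ min(p, |A| + |B| - 1) for A, B nonempty in Z/pZ.
|A| = 4, |B| = 2, p = 17.
CD lower bound = min(17, 4 + 2 - 1) = min(17, 5) = 5.
Compute A + B mod 17 directly:
a = 1: 1+1=2, 1+16=0
a = 8: 8+1=9, 8+16=7
a = 10: 10+1=11, 10+16=9
a = 14: 14+1=15, 14+16=13
A + B = {0, 2, 7, 9, 11, 13, 15}, so |A + B| = 7.
Verify: 7 ≥ 5? Yes ✓.

CD lower bound = 5, actual |A + B| = 7.


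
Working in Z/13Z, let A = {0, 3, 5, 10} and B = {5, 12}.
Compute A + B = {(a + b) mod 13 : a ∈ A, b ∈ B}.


Work in Z/13Z: reduce every sum a + b modulo 13.
Enumerate all 8 pairs:
a = 0: 0+5=5, 0+12=12
a = 3: 3+5=8, 3+12=2
a = 5: 5+5=10, 5+12=4
a = 10: 10+5=2, 10+12=9
Distinct residues collected: {2, 4, 5, 8, 9, 10, 12}
|A + B| = 7 (out of 13 total residues).

A + B = {2, 4, 5, 8, 9, 10, 12}


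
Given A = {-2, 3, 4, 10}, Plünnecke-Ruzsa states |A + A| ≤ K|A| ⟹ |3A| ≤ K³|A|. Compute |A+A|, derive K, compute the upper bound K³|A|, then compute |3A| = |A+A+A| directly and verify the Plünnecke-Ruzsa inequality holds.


|A| = 4.
Step 1: Compute A + A by enumerating all 16 pairs.
A + A = {-4, 1, 2, 6, 7, 8, 13, 14, 20}, so |A + A| = 9.
Step 2: Doubling constant K = |A + A|/|A| = 9/4 = 9/4 ≈ 2.2500.
Step 3: Plünnecke-Ruzsa gives |3A| ≤ K³·|A| = (2.2500)³ · 4 ≈ 45.5625.
Step 4: Compute 3A = A + A + A directly by enumerating all triples (a,b,c) ∈ A³; |3A| = 16.
Step 5: Check 16 ≤ 45.5625? Yes ✓.

K = 9/4, Plünnecke-Ruzsa bound K³|A| ≈ 45.5625, |3A| = 16, inequality holds.


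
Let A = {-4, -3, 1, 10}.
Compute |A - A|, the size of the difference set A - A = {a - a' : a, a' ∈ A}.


A - A = {a - a' : a, a' ∈ A}; |A| = 4.
Bounds: 2|A|-1 ≤ |A - A| ≤ |A|² - |A| + 1, i.e. 7 ≤ |A - A| ≤ 13.
Note: 0 ∈ A - A always (from a - a). The set is symmetric: if d ∈ A - A then -d ∈ A - A.
Enumerate nonzero differences d = a - a' with a > a' (then include -d):
Positive differences: {1, 4, 5, 9, 13, 14}
Full difference set: {0} ∪ (positive diffs) ∪ (negative diffs).
|A - A| = 1 + 2·6 = 13 (matches direct enumeration: 13).

|A - A| = 13


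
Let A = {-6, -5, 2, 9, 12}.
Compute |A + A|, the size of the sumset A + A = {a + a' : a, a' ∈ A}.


A + A = {a + a' : a, a' ∈ A}; |A| = 5.
General bounds: 2|A| - 1 ≤ |A + A| ≤ |A|(|A|+1)/2, i.e. 9 ≤ |A + A| ≤ 15.
Lower bound 2|A|-1 is attained iff A is an arithmetic progression.
Enumerate sums a + a' for a ≤ a' (symmetric, so this suffices):
a = -6: -6+-6=-12, -6+-5=-11, -6+2=-4, -6+9=3, -6+12=6
a = -5: -5+-5=-10, -5+2=-3, -5+9=4, -5+12=7
a = 2: 2+2=4, 2+9=11, 2+12=14
a = 9: 9+9=18, 9+12=21
a = 12: 12+12=24
Distinct sums: {-12, -11, -10, -4, -3, 3, 4, 6, 7, 11, 14, 18, 21, 24}
|A + A| = 14

|A + A| = 14


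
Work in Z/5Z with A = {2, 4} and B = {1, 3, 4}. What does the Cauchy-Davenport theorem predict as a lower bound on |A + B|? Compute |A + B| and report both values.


Cauchy-Davenport: |A + B| ≥ min(p, |A| + |B| - 1) for A, B nonempty in Z/pZ.
|A| = 2, |B| = 3, p = 5.
CD lower bound = min(5, 2 + 3 - 1) = min(5, 4) = 4.
Compute A + B mod 5 directly:
a = 2: 2+1=3, 2+3=0, 2+4=1
a = 4: 4+1=0, 4+3=2, 4+4=3
A + B = {0, 1, 2, 3}, so |A + B| = 4.
Verify: 4 ≥ 4? Yes ✓.

CD lower bound = 4, actual |A + B| = 4.


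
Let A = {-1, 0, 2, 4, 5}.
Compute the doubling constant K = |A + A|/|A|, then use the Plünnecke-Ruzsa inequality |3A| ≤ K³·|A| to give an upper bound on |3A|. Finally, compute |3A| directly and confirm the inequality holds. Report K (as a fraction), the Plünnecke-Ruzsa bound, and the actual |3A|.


|A| = 5.
Step 1: Compute A + A by enumerating all 25 pairs.
A + A = {-2, -1, 0, 1, 2, 3, 4, 5, 6, 7, 8, 9, 10}, so |A + A| = 13.
Step 2: Doubling constant K = |A + A|/|A| = 13/5 = 13/5 ≈ 2.6000.
Step 3: Plünnecke-Ruzsa gives |3A| ≤ K³·|A| = (2.6000)³ · 5 ≈ 87.8800.
Step 4: Compute 3A = A + A + A directly by enumerating all triples (a,b,c) ∈ A³; |3A| = 19.
Step 5: Check 19 ≤ 87.8800? Yes ✓.

K = 13/5, Plünnecke-Ruzsa bound K³|A| ≈ 87.8800, |3A| = 19, inequality holds.


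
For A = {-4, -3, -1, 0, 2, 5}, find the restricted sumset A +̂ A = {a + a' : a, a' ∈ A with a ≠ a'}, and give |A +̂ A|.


Restricted sumset: A +̂ A = {a + a' : a ∈ A, a' ∈ A, a ≠ a'}.
Equivalently, take A + A and drop any sum 2a that is achievable ONLY as a + a for a ∈ A (i.e. sums representable only with equal summands).
Enumerate pairs (a, a') with a < a' (symmetric, so each unordered pair gives one sum; this covers all a ≠ a'):
  -4 + -3 = -7
  -4 + -1 = -5
  -4 + 0 = -4
  -4 + 2 = -2
  -4 + 5 = 1
  -3 + -1 = -4
  -3 + 0 = -3
  -3 + 2 = -1
  -3 + 5 = 2
  -1 + 0 = -1
  -1 + 2 = 1
  -1 + 5 = 4
  0 + 2 = 2
  0 + 5 = 5
  2 + 5 = 7
Collected distinct sums: {-7, -5, -4, -3, -2, -1, 1, 2, 4, 5, 7}
|A +̂ A| = 11
(Reference bound: |A +̂ A| ≥ 2|A| - 3 for |A| ≥ 2, with |A| = 6 giving ≥ 9.)

|A +̂ A| = 11


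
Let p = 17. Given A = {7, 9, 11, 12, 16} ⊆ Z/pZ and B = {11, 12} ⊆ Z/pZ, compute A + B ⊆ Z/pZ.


Work in Z/17Z: reduce every sum a + b modulo 17.
Enumerate all 10 pairs:
a = 7: 7+11=1, 7+12=2
a = 9: 9+11=3, 9+12=4
a = 11: 11+11=5, 11+12=6
a = 12: 12+11=6, 12+12=7
a = 16: 16+11=10, 16+12=11
Distinct residues collected: {1, 2, 3, 4, 5, 6, 7, 10, 11}
|A + B| = 9 (out of 17 total residues).

A + B = {1, 2, 3, 4, 5, 6, 7, 10, 11}


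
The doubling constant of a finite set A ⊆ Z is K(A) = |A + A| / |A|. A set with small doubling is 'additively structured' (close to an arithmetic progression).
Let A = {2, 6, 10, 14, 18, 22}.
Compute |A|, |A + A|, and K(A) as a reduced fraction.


|A| = 6.
Compute A + A by enumerating all 36 pairs.
A + A = {4, 8, 12, 16, 20, 24, 28, 32, 36, 40, 44}, so |A + A| = 11.
K = |A + A| / |A| = 11/6 (already in lowest terms) ≈ 1.8333.
Reference: AP of size 6 gives K = 11/6 ≈ 1.8333; a fully generic set of size 6 gives K ≈ 3.5000.

|A| = 6, |A + A| = 11, K = 11/6.


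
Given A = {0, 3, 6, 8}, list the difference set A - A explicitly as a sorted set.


A - A = {a - a' : a, a' ∈ A}.
Compute a - a' for each ordered pair (a, a'):
a = 0: 0-0=0, 0-3=-3, 0-6=-6, 0-8=-8
a = 3: 3-0=3, 3-3=0, 3-6=-3, 3-8=-5
a = 6: 6-0=6, 6-3=3, 6-6=0, 6-8=-2
a = 8: 8-0=8, 8-3=5, 8-6=2, 8-8=0
Collecting distinct values (and noting 0 appears from a-a):
A - A = {-8, -6, -5, -3, -2, 0, 2, 3, 5, 6, 8}
|A - A| = 11

A - A = {-8, -6, -5, -3, -2, 0, 2, 3, 5, 6, 8}


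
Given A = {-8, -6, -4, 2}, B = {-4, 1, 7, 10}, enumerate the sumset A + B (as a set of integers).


A + B = {a + b : a ∈ A, b ∈ B}.
Enumerate all |A|·|B| = 4·4 = 16 pairs (a, b) and collect distinct sums.
a = -8: -8+-4=-12, -8+1=-7, -8+7=-1, -8+10=2
a = -6: -6+-4=-10, -6+1=-5, -6+7=1, -6+10=4
a = -4: -4+-4=-8, -4+1=-3, -4+7=3, -4+10=6
a = 2: 2+-4=-2, 2+1=3, 2+7=9, 2+10=12
Collecting distinct sums: A + B = {-12, -10, -8, -7, -5, -3, -2, -1, 1, 2, 3, 4, 6, 9, 12}
|A + B| = 15

A + B = {-12, -10, -8, -7, -5, -3, -2, -1, 1, 2, 3, 4, 6, 9, 12}


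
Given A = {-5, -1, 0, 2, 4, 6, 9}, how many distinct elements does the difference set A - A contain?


A - A = {a - a' : a, a' ∈ A}; |A| = 7.
Bounds: 2|A|-1 ≤ |A - A| ≤ |A|² - |A| + 1, i.e. 13 ≤ |A - A| ≤ 43.
Note: 0 ∈ A - A always (from a - a). The set is symmetric: if d ∈ A - A then -d ∈ A - A.
Enumerate nonzero differences d = a - a' with a > a' (then include -d):
Positive differences: {1, 2, 3, 4, 5, 6, 7, 9, 10, 11, 14}
Full difference set: {0} ∪ (positive diffs) ∪ (negative diffs).
|A - A| = 1 + 2·11 = 23 (matches direct enumeration: 23).

|A - A| = 23
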